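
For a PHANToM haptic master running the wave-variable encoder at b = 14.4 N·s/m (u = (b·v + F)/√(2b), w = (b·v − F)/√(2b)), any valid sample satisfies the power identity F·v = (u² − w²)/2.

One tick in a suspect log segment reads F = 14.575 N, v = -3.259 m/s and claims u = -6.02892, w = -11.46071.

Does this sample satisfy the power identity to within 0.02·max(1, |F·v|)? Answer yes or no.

yes

F·v = 14.575×(-3.259) = -47.49992 W.
(u² − w²)/2 = (36.34788 − 131.34787)/2 = -47.50000 W.
|Δ| = 0.00007;  2% of max(1, |F·v|) = 0.95000.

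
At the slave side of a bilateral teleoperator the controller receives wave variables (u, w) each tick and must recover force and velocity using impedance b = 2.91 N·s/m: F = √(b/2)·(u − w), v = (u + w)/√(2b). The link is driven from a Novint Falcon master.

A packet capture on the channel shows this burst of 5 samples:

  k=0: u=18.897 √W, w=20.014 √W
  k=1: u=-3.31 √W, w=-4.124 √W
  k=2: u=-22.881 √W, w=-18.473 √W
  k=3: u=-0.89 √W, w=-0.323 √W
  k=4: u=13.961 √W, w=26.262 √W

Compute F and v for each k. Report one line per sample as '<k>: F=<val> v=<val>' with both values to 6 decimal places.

k=0: u−w=-1.117000, u+w=38.911000; √(b/2)=1.206234, √(2b)=2.412468; F=1.206234×(-1.117)=-1.347363, v=38.911000/2.412468=16.129128
k=1: u−w=0.814000, u+w=-7.434000; √(b/2)=1.206234, √(2b)=2.412468; F=1.206234×0.814=0.981874, v=-7.434000/2.412468=-3.081492
k=2: u−w=-4.408000, u+w=-41.354000; √(b/2)=1.206234, √(2b)=2.412468; F=1.206234×(-4.408)=-5.317079, v=-41.354000/2.412468=-17.141785
k=3: u−w=-0.567000, u+w=-1.213000; √(b/2)=1.206234, √(2b)=2.412468; F=1.206234×(-0.567)=-0.683935, v=-1.213000/2.412468=-0.502805
k=4: u−w=-12.301000, u+w=40.223000; √(b/2)=1.206234, √(2b)=2.412468; F=1.206234×(-12.301)=-14.837882, v=40.223000/2.412468=16.672970

0: F=-1.347363 v=16.129128
1: F=0.981874 v=-3.081492
2: F=-5.317079 v=-17.141785
3: F=-0.683935 v=-0.502805
4: F=-14.837882 v=16.672970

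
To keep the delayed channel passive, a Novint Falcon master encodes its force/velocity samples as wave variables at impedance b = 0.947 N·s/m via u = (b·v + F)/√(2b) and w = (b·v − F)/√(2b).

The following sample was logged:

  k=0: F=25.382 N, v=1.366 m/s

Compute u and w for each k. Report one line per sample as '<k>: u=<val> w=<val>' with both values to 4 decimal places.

k=0: b·v=0.947×1.366=1.2936; √(2b)=1.3762; u=(1.2936+25.382)/1.3762=19.3831, w=(1.2936−25.382)/1.3762=-17.5032

0: u=19.3831 w=-17.5032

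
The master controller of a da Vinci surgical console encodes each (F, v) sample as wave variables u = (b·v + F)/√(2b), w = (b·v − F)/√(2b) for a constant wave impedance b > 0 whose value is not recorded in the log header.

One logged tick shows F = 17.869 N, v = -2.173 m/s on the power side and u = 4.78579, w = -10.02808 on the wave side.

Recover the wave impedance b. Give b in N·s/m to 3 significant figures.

u + w = -5.2423;  u + w = √(2b)·v, so √(2b) = -5.2423/(-2.173) = 2.4125.
b = (√(2b))²/2 = 5.8200/2 = 2.9100.
(Check via u − w = 2F/√(2b): u − w = 14.8139, 2F/√(2b) = 14.8139.)

b = 2.91 N·s/m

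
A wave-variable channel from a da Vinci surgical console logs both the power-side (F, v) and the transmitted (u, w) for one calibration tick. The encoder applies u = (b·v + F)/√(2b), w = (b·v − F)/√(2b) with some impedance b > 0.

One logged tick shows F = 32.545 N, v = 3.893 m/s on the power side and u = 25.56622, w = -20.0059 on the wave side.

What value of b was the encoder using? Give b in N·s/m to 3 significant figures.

b = 1.02 N·s/m

u + w = 5.56032;  u + w = √(2b)·v, so √(2b) = 5.56032/3.893 = 1.42829.
b = (√(2b))²/2 = 2.04000/2 = 1.02000.
(Check via u − w = 2F/√(2b): u − w = 45.57212, 2F/√(2b) = 45.57208.)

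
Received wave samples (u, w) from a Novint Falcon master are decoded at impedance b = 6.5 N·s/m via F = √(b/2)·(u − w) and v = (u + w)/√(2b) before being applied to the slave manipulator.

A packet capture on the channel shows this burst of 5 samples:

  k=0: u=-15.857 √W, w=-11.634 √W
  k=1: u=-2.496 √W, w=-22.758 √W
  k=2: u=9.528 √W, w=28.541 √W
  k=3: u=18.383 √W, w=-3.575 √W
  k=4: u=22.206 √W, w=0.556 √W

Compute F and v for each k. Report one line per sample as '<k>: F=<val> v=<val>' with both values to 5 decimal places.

k=0: u−w=-4.22300, u+w=-27.49100; √(b/2)=1.80278, √(2b)=3.60555; F=1.80278×(-4.223)=-7.61312, v=-27.49100/3.60555=-7.62463
k=1: u−w=20.26200, u+w=-25.25400; √(b/2)=1.80278, √(2b)=3.60555; F=1.80278×20.262=36.52784, v=-25.25400/3.60555=-7.00420
k=2: u−w=-19.01300, u+w=38.06900; √(b/2)=1.80278, √(2b)=3.60555; F=1.80278×(-19.013)=-34.27617, v=38.06900/3.60555=10.55844
k=3: u−w=21.95800, u+w=14.80800; √(b/2)=1.80278, √(2b)=3.60555; F=1.80278×21.958=39.58535, v=14.80800/3.60555=4.10700
k=4: u−w=21.65000, u+w=22.76200; √(b/2)=1.80278, √(2b)=3.60555; F=1.80278×21.65=39.03009, v=22.76200/3.60555=6.31304

0: F=-7.61312 v=-7.62463
1: F=36.52784 v=-7.00420
2: F=-34.27617 v=10.55844
3: F=39.58535 v=4.10700
4: F=39.03009 v=6.31304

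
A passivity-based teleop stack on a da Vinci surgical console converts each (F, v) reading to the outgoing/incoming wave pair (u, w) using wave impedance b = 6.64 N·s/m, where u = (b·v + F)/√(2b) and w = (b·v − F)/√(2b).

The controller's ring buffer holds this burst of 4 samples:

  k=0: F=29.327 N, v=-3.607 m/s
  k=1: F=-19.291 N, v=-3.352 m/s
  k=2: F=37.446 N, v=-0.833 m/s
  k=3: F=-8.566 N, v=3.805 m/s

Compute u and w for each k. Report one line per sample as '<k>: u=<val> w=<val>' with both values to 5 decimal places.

k=0: b·v=6.64×(-3.607)=-23.95048; √(2b)=3.64417; u=(-23.95048+29.327)/3.64417=1.47537, w=(-23.95048−29.327)/3.64417=-14.61991
k=1: b·v=6.64×(-3.352)=-22.25728; √(2b)=3.64417; u=(-22.25728+(-19.291))/3.64417=-11.40129, w=(-22.25728−(-19.291))/3.64417=-0.81398
k=2: b·v=6.64×(-0.833)=-5.53112; √(2b)=3.64417; u=(-5.53112+37.446)/3.64417=8.75778, w=(-5.53112−37.446)/3.64417=-11.79338
k=3: b·v=6.64×3.805=25.26520; √(2b)=3.64417; u=(25.26520+(-8.566))/3.64417=4.58244, w=(25.26520−(-8.566))/3.64417=9.28364

0: u=1.47537 w=-14.61991
1: u=-11.40129 w=-0.81398
2: u=8.75778 w=-11.79338
3: u=4.58244 w=9.28364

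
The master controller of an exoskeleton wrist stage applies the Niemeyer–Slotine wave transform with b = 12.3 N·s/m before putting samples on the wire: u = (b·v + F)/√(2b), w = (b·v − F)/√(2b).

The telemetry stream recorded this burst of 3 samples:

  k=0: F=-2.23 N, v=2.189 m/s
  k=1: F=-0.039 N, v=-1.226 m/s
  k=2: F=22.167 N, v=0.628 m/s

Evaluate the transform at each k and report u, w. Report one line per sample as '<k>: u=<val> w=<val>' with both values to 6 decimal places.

0: u=4.978932 w=5.878155
1: u=-3.048244 w=-3.032518
2: u=6.026688 w=-2.911909

k=0: b·v=12.3×2.189=26.924700; √(2b)=4.959839; u=(26.924700+(-2.23))/4.959839=4.978932, w=(26.924700−(-2.23))/4.959839=5.878155
k=1: b·v=12.3×(-1.226)=-15.079800; √(2b)=4.959839; u=(-15.079800+(-0.039))/4.959839=-3.048244, w=(-15.079800−(-0.039))/4.959839=-3.032518
k=2: b·v=12.3×0.628=7.724400; √(2b)=4.959839; u=(7.724400+22.167)/4.959839=6.026688, w=(7.724400−22.167)/4.959839=-2.911909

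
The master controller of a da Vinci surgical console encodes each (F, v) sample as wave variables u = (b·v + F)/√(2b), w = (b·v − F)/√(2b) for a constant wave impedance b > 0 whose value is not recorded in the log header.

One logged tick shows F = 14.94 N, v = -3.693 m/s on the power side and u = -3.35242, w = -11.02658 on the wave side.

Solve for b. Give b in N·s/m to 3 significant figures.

u + w = -14.37900;  u + w = √(2b)·v, so √(2b) = -14.37900/(-3.693) = 3.89358.
b = (√(2b))²/2 = 15.15998/2 = 7.57999.
(Check via u − w = 2F/√(2b): u − w = 7.67416, 2F/√(2b) = 7.67417.)

b = 7.58 N·s/m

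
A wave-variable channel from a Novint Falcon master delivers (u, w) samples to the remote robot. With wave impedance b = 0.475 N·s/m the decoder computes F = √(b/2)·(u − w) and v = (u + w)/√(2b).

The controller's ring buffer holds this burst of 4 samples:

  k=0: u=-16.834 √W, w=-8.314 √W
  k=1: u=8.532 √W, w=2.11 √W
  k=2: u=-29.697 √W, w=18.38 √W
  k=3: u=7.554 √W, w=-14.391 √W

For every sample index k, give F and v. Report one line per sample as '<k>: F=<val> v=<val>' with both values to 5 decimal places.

k=0: u−w=-8.52000, u+w=-25.14800; √(b/2)=0.48734, √(2b)=0.97468; F=0.48734×(-8.52)=-4.15213, v=-25.14800/0.97468=-25.80130
k=1: u−w=6.42200, u+w=10.64200; √(b/2)=0.48734, √(2b)=0.97468; F=0.48734×6.422=3.12970, v=10.64200/0.97468=10.91846
k=2: u−w=-48.07700, u+w=-11.31700; √(b/2)=0.48734, √(2b)=0.97468; F=0.48734×(-48.077)=-23.42983, v=-11.31700/0.97468=-11.61100
k=3: u−w=21.94500, u+w=-6.83700; √(b/2)=0.48734, √(2b)=0.97468; F=0.48734×21.945=10.69467, v=-6.83700/0.97468=-7.01461

0: F=-4.15213 v=-25.80130
1: F=3.12970 v=10.91846
2: F=-23.42983 v=-11.61100
3: F=10.69467 v=-7.01461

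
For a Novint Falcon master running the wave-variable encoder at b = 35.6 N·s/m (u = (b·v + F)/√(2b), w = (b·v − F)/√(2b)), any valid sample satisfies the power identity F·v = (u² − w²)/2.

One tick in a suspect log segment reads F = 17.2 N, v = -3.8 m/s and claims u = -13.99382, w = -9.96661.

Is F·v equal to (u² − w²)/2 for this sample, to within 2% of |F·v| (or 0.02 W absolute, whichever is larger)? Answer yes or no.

F·v = 17.2×(-3.8) = -65.3600 W.
(u² − w²)/2 = (195.8270 − 99.3333)/2 = 48.2468 W.
|Δ| = 113.6068;  2% of max(1, |F·v|) = 1.3072.

no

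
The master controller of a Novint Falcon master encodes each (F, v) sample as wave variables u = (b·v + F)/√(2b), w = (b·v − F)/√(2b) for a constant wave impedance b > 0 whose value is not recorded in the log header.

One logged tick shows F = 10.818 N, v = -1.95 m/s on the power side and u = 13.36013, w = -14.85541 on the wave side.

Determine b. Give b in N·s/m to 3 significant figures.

u + w = -1.4953;  u + w = √(2b)·v, so √(2b) = -1.4953/(-1.95) = 0.7668.
b = (√(2b))²/2 = 0.5880/2 = 0.2940.
(Check via u − w = 2F/√(2b): u − w = 28.2155, 2F/√(2b) = 28.2156.)

b = 0.294 N·s/m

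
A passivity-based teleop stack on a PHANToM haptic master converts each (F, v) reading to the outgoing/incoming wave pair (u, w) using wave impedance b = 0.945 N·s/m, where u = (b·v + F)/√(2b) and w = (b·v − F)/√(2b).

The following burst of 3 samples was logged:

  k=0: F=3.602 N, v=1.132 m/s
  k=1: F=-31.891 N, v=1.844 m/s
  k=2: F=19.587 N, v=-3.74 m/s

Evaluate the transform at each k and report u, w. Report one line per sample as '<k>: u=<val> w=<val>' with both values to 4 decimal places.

k=0: b·v=0.945×1.132=1.0697; √(2b)=1.3748; u=(1.0697+3.602)/1.3748=3.3982, w=(1.0697−3.602)/1.3748=-1.8419
k=1: b·v=0.945×1.844=1.7426; √(2b)=1.3748; u=(1.7426+(-31.891))/1.3748=-21.9297, w=(1.7426−(-31.891))/1.3748=24.4648
k=2: b·v=0.945×(-3.74)=-3.5343; √(2b)=1.3748; u=(-3.5343+19.587)/1.3748=11.6766, w=(-3.5343−19.587)/1.3748=-16.8183

0: u=3.3982 w=-1.8419
1: u=-21.9297 w=24.4648
2: u=11.6766 w=-16.8183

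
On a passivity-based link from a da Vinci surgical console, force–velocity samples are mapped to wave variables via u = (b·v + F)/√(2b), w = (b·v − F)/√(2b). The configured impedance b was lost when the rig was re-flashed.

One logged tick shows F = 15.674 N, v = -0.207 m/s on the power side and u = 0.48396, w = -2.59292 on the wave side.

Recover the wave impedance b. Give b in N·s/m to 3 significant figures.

b = 51.9 N·s/m

u + w = -2.1090;  u + w = √(2b)·v, so √(2b) = -2.1090/(-0.207) = 10.1882.
b = (√(2b))²/2 = 103.7997/2 = 51.8998.
(Check via u − w = 2F/√(2b): u − w = 3.0769, 2F/√(2b) = 3.0769.)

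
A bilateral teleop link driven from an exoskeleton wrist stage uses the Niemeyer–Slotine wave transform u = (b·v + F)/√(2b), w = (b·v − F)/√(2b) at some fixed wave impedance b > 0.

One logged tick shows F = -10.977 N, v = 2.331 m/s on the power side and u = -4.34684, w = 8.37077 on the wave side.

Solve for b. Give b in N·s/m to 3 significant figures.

u + w = 4.0239;  u + w = √(2b)·v, so √(2b) = 4.0239/2.331 = 1.7263.
b = (√(2b))²/2 = 2.9800/2 = 1.4900.
(Check via u − w = 2F/√(2b): u − w = -12.7176, 2F/√(2b) = -12.7176.)

b = 1.49 N·s/m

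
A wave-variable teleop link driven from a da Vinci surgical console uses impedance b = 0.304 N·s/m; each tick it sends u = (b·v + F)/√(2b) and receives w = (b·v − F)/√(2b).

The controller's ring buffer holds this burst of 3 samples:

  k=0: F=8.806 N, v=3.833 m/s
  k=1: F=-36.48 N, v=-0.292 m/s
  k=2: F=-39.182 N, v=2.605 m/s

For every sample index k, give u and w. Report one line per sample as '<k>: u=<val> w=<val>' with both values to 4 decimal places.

0: u=12.7878 w=-9.7991
1: u=-46.8985 w=46.6708
2: u=-49.2342 w=51.2655

k=0: b·v=0.304×3.833=1.1652; √(2b)=0.7797; u=(1.1652+8.806)/0.7797=12.7878, w=(1.1652−8.806)/0.7797=-9.7991
k=1: b·v=0.304×(-0.292)=-0.0888; √(2b)=0.7797; u=(-0.0888+(-36.48))/0.7797=-46.8985, w=(-0.0888−(-36.48))/0.7797=46.6708
k=2: b·v=0.304×2.605=0.7919; √(2b)=0.7797; u=(0.7919+(-39.182))/0.7797=-49.2342, w=(0.7919−(-39.182))/0.7797=51.2655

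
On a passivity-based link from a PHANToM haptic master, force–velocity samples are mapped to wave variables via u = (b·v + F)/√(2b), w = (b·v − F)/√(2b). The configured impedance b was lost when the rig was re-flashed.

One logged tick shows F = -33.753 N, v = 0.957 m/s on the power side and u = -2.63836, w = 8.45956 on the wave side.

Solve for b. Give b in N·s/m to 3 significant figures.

b = 18.5 N·s/m

u + w = 5.82120;  u + w = √(2b)·v, so √(2b) = 5.82120/0.957 = 6.08276.
b = (√(2b))²/2 = 36.99995/2 = 18.49998.
(Check via u − w = 2F/√(2b): u − w = -11.09792, 2F/√(2b) = -11.09793.)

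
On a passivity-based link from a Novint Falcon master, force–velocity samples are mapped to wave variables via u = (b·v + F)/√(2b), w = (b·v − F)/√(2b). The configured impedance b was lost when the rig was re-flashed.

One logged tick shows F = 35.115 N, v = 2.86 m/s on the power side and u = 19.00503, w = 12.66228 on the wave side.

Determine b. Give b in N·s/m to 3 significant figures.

b = 61.3 N·s/m

u + w = 31.66731;  u + w = √(2b)·v, so √(2b) = 31.66731/2.86 = 11.07249.
b = (√(2b))²/2 = 122.59995/2 = 61.29997.
(Check via u − w = 2F/√(2b): u − w = 6.34275, 2F/√(2b) = 6.34275.)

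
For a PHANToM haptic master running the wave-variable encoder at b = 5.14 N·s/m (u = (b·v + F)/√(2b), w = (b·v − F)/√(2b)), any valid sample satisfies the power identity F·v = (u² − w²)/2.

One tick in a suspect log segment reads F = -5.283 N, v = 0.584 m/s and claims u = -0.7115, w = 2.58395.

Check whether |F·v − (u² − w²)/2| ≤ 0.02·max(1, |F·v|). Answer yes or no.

yes

F·v = (-5.283)×0.584 = -3.0853 W.
(u² − w²)/2 = (0.5062 − 6.6768)/2 = -3.0853 W.
|Δ| = 0.0000;  2% of max(1, |F·v|) = 0.0617.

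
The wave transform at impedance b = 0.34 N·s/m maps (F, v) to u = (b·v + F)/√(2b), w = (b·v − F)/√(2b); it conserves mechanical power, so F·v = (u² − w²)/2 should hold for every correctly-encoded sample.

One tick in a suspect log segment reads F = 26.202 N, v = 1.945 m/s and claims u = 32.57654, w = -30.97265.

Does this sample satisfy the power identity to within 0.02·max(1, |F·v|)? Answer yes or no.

F·v = 26.202×1.945 = 50.9629 W.
(u² − w²)/2 = (1061.2310 − 959.3050)/2 = 50.9630 W.
|Δ| = 0.0001;  2% of max(1, |F·v|) = 1.0193.

yes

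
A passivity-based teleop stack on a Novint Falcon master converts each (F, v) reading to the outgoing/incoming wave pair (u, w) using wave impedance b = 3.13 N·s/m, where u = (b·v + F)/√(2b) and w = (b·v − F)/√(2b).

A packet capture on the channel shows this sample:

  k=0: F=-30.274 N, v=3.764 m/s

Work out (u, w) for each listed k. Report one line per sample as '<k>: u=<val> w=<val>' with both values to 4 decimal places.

0: u=-7.3912 w=16.8087

k=0: b·v=3.13×3.764=11.7813; √(2b)=2.5020; u=(11.7813+(-30.274))/2.5020=-7.3912, w=(11.7813−(-30.274))/2.5020=16.8087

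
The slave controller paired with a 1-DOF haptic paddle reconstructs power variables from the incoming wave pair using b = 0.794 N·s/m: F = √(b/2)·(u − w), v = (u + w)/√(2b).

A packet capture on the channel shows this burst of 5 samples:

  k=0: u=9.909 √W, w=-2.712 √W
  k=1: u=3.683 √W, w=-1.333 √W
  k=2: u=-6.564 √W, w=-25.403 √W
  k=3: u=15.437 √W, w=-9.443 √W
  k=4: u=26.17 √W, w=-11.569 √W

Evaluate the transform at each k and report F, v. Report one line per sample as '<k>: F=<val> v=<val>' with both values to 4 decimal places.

0: F=7.9522 v=5.7112
1: F=3.1605 v=1.8648
2: F=11.8701 v=-25.3674
3: F=15.6764 v=4.7565
4: F=23.7786 v=11.5866

k=0: u−w=12.6210, u+w=7.1970; √(b/2)=0.6301, √(2b)=1.2602; F=0.6301×12.621=7.9522, v=7.1970/1.2602=5.7112
k=1: u−w=5.0160, u+w=2.3500; √(b/2)=0.6301, √(2b)=1.2602; F=0.6301×5.016=3.1605, v=2.3500/1.2602=1.8648
k=2: u−w=18.8390, u+w=-31.9670; √(b/2)=0.6301, √(2b)=1.2602; F=0.6301×18.839=11.8701, v=-31.9670/1.2602=-25.3674
k=3: u−w=24.8800, u+w=5.9940; √(b/2)=0.6301, √(2b)=1.2602; F=0.6301×24.88=15.6764, v=5.9940/1.2602=4.7565
k=4: u−w=37.7390, u+w=14.6010; √(b/2)=0.6301, √(2b)=1.2602; F=0.6301×37.739=23.7786, v=14.6010/1.2602=11.5866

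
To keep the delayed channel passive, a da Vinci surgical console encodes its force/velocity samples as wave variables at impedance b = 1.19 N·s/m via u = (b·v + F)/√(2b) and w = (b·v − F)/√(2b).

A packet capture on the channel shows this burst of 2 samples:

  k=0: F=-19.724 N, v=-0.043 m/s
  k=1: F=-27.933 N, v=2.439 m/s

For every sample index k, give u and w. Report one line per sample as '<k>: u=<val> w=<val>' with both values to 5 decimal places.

k=0: b·v=1.19×(-0.043)=-0.05117; √(2b)=1.54272; u=(-0.05117+(-19.724))/1.54272=-12.81834, w=(-0.05117−(-19.724))/1.54272=12.75200
k=1: b·v=1.19×2.439=2.90241; √(2b)=1.54272; u=(2.90241+(-27.933))/1.54272=-16.22492, w=(2.90241−(-27.933))/1.54272=19.98763

0: u=-12.81834 w=12.75200
1: u=-16.22492 w=19.98763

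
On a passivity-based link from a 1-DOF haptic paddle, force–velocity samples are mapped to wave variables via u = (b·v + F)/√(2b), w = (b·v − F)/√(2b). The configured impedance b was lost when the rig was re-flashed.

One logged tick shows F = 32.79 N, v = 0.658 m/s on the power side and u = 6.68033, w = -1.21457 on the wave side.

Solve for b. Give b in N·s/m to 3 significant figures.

u + w = 5.46576;  u + w = √(2b)·v, so √(2b) = 5.46576/0.658 = 8.30663.
b = (√(2b))²/2 = 69.00004/2 = 34.50002.
(Check via u − w = 2F/√(2b): u − w = 7.89490, 2F/√(2b) = 7.89490.)

b = 34.5 N·s/m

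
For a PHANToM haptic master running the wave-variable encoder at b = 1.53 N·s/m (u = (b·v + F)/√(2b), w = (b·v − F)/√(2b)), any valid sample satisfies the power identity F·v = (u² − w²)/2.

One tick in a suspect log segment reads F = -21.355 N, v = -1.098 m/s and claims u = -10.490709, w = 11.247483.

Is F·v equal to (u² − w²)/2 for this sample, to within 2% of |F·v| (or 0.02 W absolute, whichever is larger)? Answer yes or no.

no

F·v = (-21.355)×(-1.098) = 23.447790 W.
(u² − w²)/2 = (110.054975 − 126.505874)/2 = -8.225449 W.
|Δ| = 31.673239;  2% of max(1, |F·v|) = 0.468956.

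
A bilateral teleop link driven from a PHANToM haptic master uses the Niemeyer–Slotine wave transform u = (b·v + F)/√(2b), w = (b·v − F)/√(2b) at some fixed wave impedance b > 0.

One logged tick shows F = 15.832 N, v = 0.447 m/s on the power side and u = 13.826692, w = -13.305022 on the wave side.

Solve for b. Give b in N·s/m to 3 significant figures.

u + w = 0.521670;  u + w = √(2b)·v, so √(2b) = 0.521670/0.447 = 1.167047.
b = (√(2b))²/2 = 1.361999/2 = 0.680999.
(Check via u − w = 2F/√(2b): u − w = 27.131714, 2F/√(2b) = 27.131727.)

b = 0.681 N·s/m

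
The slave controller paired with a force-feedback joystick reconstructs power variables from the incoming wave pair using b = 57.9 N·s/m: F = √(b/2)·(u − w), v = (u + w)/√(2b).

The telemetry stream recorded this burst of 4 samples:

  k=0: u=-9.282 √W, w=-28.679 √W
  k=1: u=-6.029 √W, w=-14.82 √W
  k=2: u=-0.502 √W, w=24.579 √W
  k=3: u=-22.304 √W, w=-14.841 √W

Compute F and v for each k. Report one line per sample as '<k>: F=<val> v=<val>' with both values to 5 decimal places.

k=0: u−w=19.39700, u+w=-37.96100; √(b/2)=5.38052, √(2b)=10.76104; F=5.38052×19.397=104.36595, v=-37.96100/10.76104=-3.52763
k=1: u−w=8.79100, u+w=-20.84900; √(b/2)=5.38052, √(2b)=10.76104; F=5.38052×8.791=47.30016, v=-20.84900/10.76104=-1.93745
k=2: u−w=-25.08100, u+w=24.07700; √(b/2)=5.38052, √(2b)=10.76104; F=5.38052×(-25.081)=-134.94883, v=24.07700/10.76104=2.23742
k=3: u−w=-7.46300, u+w=-37.14500; √(b/2)=5.38052, √(2b)=10.76104; F=5.38052×(-7.463)=-40.15482, v=-37.14500/10.76104=-3.45180

0: F=104.36595 v=-3.52763
1: F=47.30016 v=-1.93745
2: F=-134.94883 v=2.23742
3: F=-40.15482 v=-3.45180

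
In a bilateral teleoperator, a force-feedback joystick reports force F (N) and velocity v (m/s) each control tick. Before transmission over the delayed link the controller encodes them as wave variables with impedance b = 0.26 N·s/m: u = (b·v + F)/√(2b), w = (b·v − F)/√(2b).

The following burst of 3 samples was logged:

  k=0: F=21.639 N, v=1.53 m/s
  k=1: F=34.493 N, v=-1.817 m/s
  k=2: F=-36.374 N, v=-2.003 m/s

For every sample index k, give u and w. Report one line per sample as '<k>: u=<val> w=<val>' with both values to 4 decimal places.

k=0: b·v=0.26×1.53=0.3978; √(2b)=0.7211; u=(0.3978+21.639)/0.7211=30.5595, w=(0.3978−21.639)/0.7211=-29.4562
k=1: b·v=0.26×(-1.817)=-0.4724; √(2b)=0.7211; u=(-0.4724+34.493)/0.7211=47.1781, w=(-0.4724−34.493)/0.7211=-48.4883
k=2: b·v=0.26×(-2.003)=-0.5208; √(2b)=0.7211; u=(-0.5208+(-36.374))/0.7211=-51.1639, w=(-0.5208−(-36.374))/0.7211=49.7195

0: u=30.5595 w=-29.4562
1: u=47.1781 w=-48.4883
2: u=-51.1639 w=49.7195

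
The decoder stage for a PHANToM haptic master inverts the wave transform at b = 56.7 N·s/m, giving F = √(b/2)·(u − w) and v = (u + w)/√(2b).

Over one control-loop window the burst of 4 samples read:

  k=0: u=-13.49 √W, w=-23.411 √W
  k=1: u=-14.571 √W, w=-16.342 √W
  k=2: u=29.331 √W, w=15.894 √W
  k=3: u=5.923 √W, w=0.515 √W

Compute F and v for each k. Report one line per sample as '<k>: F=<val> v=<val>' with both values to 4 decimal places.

k=0: u−w=9.9210, u+w=-36.9010; √(b/2)=5.3245, √(2b)=10.6489; F=5.3245×9.921=52.8241, v=-36.9010/10.6489=-3.4652
k=1: u−w=1.7710, u+w=-30.9130; √(b/2)=5.3245, √(2b)=10.6489; F=5.3245×1.771=9.4296, v=-30.9130/10.6489=-2.9029
k=2: u−w=13.4370, u+w=45.2250; √(b/2)=5.3245, √(2b)=10.6489; F=5.3245×13.437=71.5449, v=45.2250/10.6489=4.2469
k=3: u−w=5.4080, u+w=6.4380; √(b/2)=5.3245, √(2b)=10.6489; F=5.3245×5.408=28.7947, v=6.4380/10.6489=0.6046

0: F=52.8241 v=-3.4652
1: F=9.4296 v=-2.9029
2: F=71.5449 v=4.2469
3: F=28.7947 v=0.6046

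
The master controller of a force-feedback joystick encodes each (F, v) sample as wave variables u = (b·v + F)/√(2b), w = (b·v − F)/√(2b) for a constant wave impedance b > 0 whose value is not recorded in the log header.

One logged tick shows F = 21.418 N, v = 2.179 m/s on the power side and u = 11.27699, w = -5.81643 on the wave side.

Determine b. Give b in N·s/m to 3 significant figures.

u + w = 5.46056;  u + w = √(2b)·v, so √(2b) = 5.46056/2.179 = 2.50599.
b = (√(2b))²/2 = 6.28000/2 = 3.14000.
(Check via u − w = 2F/√(2b): u − w = 17.09342, 2F/√(2b) = 17.09342.)

b = 3.14 N·s/m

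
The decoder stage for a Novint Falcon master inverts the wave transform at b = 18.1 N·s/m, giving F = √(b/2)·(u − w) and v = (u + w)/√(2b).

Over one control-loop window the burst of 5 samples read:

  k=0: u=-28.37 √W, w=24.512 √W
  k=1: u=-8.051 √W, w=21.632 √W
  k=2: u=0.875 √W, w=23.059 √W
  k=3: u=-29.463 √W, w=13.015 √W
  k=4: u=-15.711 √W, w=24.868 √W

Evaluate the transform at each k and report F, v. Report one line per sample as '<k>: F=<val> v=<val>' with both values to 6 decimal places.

0: F=-159.086073 v=-0.641221
1: F=-89.296016 v=2.257239
2: F=-66.736611 v=3.977965
3: F=-127.787493 v=-2.733750
4: F=-122.074690 v=1.521945

k=0: u−w=-52.882000, u+w=-3.858000; √(b/2)=3.008322, √(2b)=6.016644; F=3.008322×(-52.882)=-159.086073, v=-3.858000/6.016644=-0.641221
k=1: u−w=-29.683000, u+w=13.581000; √(b/2)=3.008322, √(2b)=6.016644; F=3.008322×(-29.683)=-89.296016, v=13.581000/6.016644=2.257239
k=2: u−w=-22.184000, u+w=23.934000; √(b/2)=3.008322, √(2b)=6.016644; F=3.008322×(-22.184)=-66.736611, v=23.934000/6.016644=3.977965
k=3: u−w=-42.478000, u+w=-16.448000; √(b/2)=3.008322, √(2b)=6.016644; F=3.008322×(-42.478)=-127.787493, v=-16.448000/6.016644=-2.733750
k=4: u−w=-40.579000, u+w=9.157000; √(b/2)=3.008322, √(2b)=6.016644; F=3.008322×(-40.579)=-122.074690, v=9.157000/6.016644=1.521945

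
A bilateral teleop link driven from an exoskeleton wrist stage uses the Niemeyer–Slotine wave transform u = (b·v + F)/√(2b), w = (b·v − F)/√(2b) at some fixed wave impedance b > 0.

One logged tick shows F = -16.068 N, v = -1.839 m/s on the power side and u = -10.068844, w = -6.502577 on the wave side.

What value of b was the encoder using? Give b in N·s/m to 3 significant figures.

b = 40.6 N·s/m

u + w = -16.571421;  u + w = √(2b)·v, so √(2b) = -16.571421/(-1.839) = 9.011104.
b = (√(2b))²/2 = 81.200003/2 = 40.600001.
(Check via u − w = 2F/√(2b): u − w = -3.566267, 2F/√(2b) = -3.566267.)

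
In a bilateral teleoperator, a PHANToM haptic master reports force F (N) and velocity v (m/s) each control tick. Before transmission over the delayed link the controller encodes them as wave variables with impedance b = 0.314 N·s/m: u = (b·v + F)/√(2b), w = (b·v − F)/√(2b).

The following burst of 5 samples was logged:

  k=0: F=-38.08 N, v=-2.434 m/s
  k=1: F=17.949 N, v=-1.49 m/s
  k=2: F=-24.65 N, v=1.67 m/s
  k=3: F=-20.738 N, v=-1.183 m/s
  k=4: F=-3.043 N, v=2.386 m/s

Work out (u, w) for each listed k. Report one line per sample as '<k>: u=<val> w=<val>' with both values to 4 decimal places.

k=0: b·v=0.314×(-2.434)=-0.7643; √(2b)=0.7925; u=(-0.7643+(-38.08))/0.7925=-49.0171, w=(-0.7643−(-38.08))/0.7925=47.0882
k=1: b·v=0.314×(-1.49)=-0.4679; √(2b)=0.7925; u=(-0.4679+17.949)/0.7925=22.0592, w=(-0.4679−17.949)/0.7925=-23.2400
k=2: b·v=0.314×1.67=0.5244; √(2b)=0.7925; u=(0.5244+(-24.65))/0.7925=-30.4438, w=(0.5244−(-24.65))/0.7925=31.7672
k=3: b·v=0.314×(-1.183)=-0.3715; √(2b)=0.7925; u=(-0.3715+(-20.738))/0.7925=-26.6377, w=(-0.3715−(-20.738))/0.7925=25.7003
k=4: b·v=0.314×2.386=0.7492; √(2b)=0.7925; u=(0.7492+(-3.043))/0.7925=-2.8945, w=(0.7492−(-3.043))/0.7925=4.7853

0: u=-49.0171 w=47.0882
1: u=22.0592 w=-23.2400
2: u=-30.4438 w=31.7672
3: u=-26.6377 w=25.7003
4: u=-2.8945 w=4.7853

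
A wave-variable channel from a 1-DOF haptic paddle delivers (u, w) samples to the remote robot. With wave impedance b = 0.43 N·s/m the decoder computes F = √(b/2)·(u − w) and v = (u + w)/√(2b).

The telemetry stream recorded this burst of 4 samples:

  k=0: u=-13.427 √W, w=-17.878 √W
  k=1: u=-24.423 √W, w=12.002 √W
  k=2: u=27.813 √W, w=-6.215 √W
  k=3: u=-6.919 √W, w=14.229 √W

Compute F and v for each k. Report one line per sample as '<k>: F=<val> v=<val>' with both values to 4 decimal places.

k=0: u−w=4.4510, u+w=-31.3050; √(b/2)=0.4637, √(2b)=0.9274; F=0.4637×4.451=2.0638, v=-31.3050/0.9274=-33.7570
k=1: u−w=-36.4250, u+w=-12.4210; √(b/2)=0.4637, √(2b)=0.9274; F=0.4637×(-36.425)=-16.8896, v=-12.4210/0.9274=-13.3939
k=2: u−w=34.0280, u+w=21.5980; √(b/2)=0.4637, √(2b)=0.9274; F=0.4637×34.028=15.7781, v=21.5980/0.9274=23.2897
k=3: u−w=-21.1480, u+w=7.3100; √(b/2)=0.4637, √(2b)=0.9274; F=0.4637×(-21.148)=-9.8059, v=7.3100/0.9274=7.8826

0: F=2.0638 v=-33.7570
1: F=-16.8896 v=-13.3939
2: F=15.7781 v=23.2897
3: F=-9.8059 v=7.8826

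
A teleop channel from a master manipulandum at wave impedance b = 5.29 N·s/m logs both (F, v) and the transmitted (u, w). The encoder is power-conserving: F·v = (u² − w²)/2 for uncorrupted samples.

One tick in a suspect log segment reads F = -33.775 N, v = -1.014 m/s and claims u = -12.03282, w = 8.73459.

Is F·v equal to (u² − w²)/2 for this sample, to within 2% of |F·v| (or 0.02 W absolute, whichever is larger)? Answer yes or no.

yes

F·v = (-33.775)×(-1.014) = 34.2478 W.
(u² − w²)/2 = (144.7888 − 76.2931)/2 = 34.2478 W.
|Δ| = 0.0000;  2% of max(1, |F·v|) = 0.6850.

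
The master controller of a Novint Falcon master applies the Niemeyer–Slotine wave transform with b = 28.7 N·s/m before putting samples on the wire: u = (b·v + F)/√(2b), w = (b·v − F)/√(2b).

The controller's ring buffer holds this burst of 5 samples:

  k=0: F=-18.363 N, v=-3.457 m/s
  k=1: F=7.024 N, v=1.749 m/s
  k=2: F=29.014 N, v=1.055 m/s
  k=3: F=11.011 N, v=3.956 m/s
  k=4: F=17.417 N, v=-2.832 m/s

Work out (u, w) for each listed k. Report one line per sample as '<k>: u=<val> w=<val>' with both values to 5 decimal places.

k=0: b·v=28.7×(-3.457)=-99.21590; √(2b)=7.57628; u=(-99.21590+(-18.363))/7.57628=-15.51935, w=(-99.21590−(-18.363))/7.57628=-10.67185
k=1: b·v=28.7×1.749=50.19630; √(2b)=7.57628; u=(50.19630+7.024)/7.57628=7.55256, w=(50.19630−7.024)/7.57628=5.69835
k=2: b·v=28.7×1.055=30.27850; √(2b)=7.57628; u=(30.27850+29.014)/7.57628=7.82607, w=(30.27850−29.014)/7.57628=0.16690
k=3: b·v=28.7×3.956=113.53720; √(2b)=7.57628; u=(113.53720+11.011)/7.57628=16.43923, w=(113.53720−11.011)/7.57628=13.53253
k=4: b·v=28.7×(-2.832)=-81.27840; √(2b)=7.57628; u=(-81.27840+17.417)/7.57628=-8.42912, w=(-81.27840−17.417)/7.57628=-13.02690

0: u=-15.51935 w=-10.67185
1: u=7.55256 w=5.69835
2: u=7.82607 w=0.16690
3: u=16.43923 w=13.53253
4: u=-8.42912 w=-13.02690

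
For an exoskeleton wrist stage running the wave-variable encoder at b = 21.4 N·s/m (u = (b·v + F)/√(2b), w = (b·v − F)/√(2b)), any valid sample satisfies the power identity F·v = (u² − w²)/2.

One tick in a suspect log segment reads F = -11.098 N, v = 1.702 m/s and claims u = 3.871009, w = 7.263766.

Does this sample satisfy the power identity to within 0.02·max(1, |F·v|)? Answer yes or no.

F·v = (-11.098)×1.702 = -18.888796 W.
(u² − w²)/2 = (14.984711 − 52.762297)/2 = -18.888793 W.
|Δ| = 0.000003;  2% of max(1, |F·v|) = 0.377776.

yes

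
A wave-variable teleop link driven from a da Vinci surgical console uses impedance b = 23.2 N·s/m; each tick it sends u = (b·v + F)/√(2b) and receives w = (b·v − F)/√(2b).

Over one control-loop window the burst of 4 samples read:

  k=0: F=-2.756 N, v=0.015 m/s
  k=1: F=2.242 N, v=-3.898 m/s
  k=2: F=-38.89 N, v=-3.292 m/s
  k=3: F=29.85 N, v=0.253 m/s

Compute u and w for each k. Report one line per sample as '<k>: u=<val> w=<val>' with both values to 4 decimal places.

k=0: b·v=23.2×0.015=0.3480; √(2b)=6.8118; u=(0.3480+(-2.756))/6.8118=-0.3535, w=(0.3480−(-2.756))/6.8118=0.4557
k=1: b·v=23.2×(-3.898)=-90.4336; √(2b)=6.8118; u=(-90.4336+2.242)/6.8118=-12.9470, w=(-90.4336−2.242)/6.8118=-13.6052
k=2: b·v=23.2×(-3.292)=-76.3744; √(2b)=6.8118; u=(-76.3744+(-38.89))/6.8118=-16.9214, w=(-76.3744−(-38.89))/6.8118=-5.5029
k=3: b·v=23.2×0.253=5.8696; √(2b)=6.8118; u=(5.8696+29.85)/6.8118=5.2438, w=(5.8696−29.85)/6.8118=-3.5204

0: u=-0.3535 w=0.4557
1: u=-12.9470 w=-13.6052
2: u=-16.9214 w=-5.5029
3: u=5.2438 w=-3.5204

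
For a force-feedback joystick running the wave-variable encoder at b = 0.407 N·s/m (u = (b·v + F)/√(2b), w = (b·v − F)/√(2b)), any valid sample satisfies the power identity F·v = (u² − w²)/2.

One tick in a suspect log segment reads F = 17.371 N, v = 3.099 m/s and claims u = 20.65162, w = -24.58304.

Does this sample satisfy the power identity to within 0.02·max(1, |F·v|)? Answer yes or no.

no

F·v = 17.371×3.099 = 53.83273 W.
(u² − w²)/2 = (426.48941 − 604.32586)/2 = -88.91822 W.
|Δ| = 142.75095;  2% of max(1, |F·v|) = 1.07665.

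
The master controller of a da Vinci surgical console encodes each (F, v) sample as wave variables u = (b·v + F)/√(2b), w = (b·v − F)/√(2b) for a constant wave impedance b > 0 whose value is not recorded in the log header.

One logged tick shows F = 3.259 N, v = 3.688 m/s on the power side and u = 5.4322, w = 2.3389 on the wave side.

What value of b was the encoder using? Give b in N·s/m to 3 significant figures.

b = 2.22 N·s/m

u + w = 7.77110;  u + w = √(2b)·v, so √(2b) = 7.77110/3.688 = 2.10713.
b = (√(2b))²/2 = 4.44000/2 = 2.22000.
(Check via u − w = 2F/√(2b): u − w = 3.09330, 2F/√(2b) = 3.09331.)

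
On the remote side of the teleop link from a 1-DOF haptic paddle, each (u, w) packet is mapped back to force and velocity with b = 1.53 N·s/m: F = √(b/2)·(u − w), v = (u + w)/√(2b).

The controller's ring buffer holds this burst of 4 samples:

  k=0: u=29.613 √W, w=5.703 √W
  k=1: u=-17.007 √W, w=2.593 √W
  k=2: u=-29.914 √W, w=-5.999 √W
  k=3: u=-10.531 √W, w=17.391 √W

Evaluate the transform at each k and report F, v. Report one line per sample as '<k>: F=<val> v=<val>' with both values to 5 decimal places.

k=0: u−w=23.91000, u+w=35.31600; √(b/2)=0.87464, √(2b)=1.74929; F=0.87464×23.91=20.91271, v=35.31600/1.74929=20.18881
k=1: u−w=-19.60000, u+w=-14.41400; √(b/2)=0.87464, √(2b)=1.74929; F=0.87464×(-19.6)=-17.14300, v=-14.41400/1.74929=-8.23994
k=2: u−w=-23.91500, u+w=-35.91300; √(b/2)=0.87464, √(2b)=1.74929; F=0.87464×(-23.915)=-20.91708, v=-35.91300/1.74929=-20.53010
k=3: u−w=-27.92200, u+w=6.86000; √(b/2)=0.87464, √(2b)=1.74929; F=0.87464×(-27.922)=-24.42178, v=6.86000/1.74929=3.92160

0: F=20.91271 v=20.18881
1: F=-17.14300 v=-8.23994
2: F=-20.91708 v=-20.53010
3: F=-24.42178 v=3.92160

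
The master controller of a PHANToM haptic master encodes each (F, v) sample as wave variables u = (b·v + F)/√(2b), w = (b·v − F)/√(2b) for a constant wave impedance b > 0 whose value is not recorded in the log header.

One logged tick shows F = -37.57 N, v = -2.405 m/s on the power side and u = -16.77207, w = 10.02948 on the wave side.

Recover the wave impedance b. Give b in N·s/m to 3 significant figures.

u + w = -6.7426;  u + w = √(2b)·v, so √(2b) = -6.7426/(-2.405) = 2.8036.
b = (√(2b))²/2 = 7.8600/2 = 3.9300.
(Check via u − w = 2F/√(2b): u − w = -26.8015, 2F/√(2b) = -26.8015.)

b = 3.93 N·s/m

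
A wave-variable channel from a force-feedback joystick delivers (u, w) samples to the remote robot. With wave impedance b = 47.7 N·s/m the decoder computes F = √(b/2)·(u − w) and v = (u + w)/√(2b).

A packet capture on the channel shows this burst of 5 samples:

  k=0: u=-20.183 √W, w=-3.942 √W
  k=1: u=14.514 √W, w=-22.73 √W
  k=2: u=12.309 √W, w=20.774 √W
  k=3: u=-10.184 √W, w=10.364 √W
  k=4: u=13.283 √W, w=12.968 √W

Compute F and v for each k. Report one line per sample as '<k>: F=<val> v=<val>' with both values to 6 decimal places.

k=0: u−w=-16.241000, u+w=-24.125000; √(b/2)=4.883646, √(2b)=9.767292; F=4.883646×(-16.241)=-79.315298, v=-24.125000/9.767292=-2.469978
k=1: u−w=37.244000, u+w=-8.216000; √(b/2)=4.883646, √(2b)=9.767292; F=4.883646×37.244=181.886518, v=-8.216000/9.767292=-0.841175
k=2: u−w=-8.465000, u+w=33.083000; √(b/2)=4.883646, √(2b)=9.767292; F=4.883646×(-8.465)=-41.340065, v=33.083000/9.767292=3.387121
k=3: u−w=-20.548000, u+w=0.180000; √(b/2)=4.883646, √(2b)=9.767292; F=4.883646×(-20.548)=-100.349162, v=0.180000/9.767292=0.018429
k=4: u−w=0.315000, u+w=26.251000; √(b/2)=4.883646, √(2b)=9.767292; F=4.883646×0.315=1.538349, v=26.251000/9.767292=2.687644

0: F=-79.315298 v=-2.469978
1: F=181.886518 v=-0.841175
2: F=-41.340065 v=3.387121
3: F=-100.349162 v=0.018429
4: F=1.538349 v=2.687644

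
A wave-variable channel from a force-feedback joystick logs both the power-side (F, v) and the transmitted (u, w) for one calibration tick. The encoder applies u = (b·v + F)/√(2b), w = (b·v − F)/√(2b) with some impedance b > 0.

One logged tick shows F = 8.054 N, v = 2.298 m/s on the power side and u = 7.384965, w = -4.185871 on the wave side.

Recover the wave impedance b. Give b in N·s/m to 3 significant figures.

u + w = 3.199094;  u + w = √(2b)·v, so √(2b) = 3.199094/2.298 = 1.392121.
b = (√(2b))²/2 = 1.938001/2 = 0.969000.
(Check via u − w = 2F/√(2b): u − w = 11.570836, 2F/√(2b) = 11.570833.)

b = 0.969 N·s/m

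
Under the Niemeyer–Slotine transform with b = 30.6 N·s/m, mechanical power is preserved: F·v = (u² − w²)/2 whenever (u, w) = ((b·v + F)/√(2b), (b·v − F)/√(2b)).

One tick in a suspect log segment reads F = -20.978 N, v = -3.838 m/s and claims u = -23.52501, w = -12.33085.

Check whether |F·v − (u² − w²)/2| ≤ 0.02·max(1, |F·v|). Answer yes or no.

no

F·v = (-20.978)×(-3.838) = 80.51356 W.
(u² − w²)/2 = (553.42610 − 152.04986)/2 = 200.68812 W.
|Δ| = 120.17455;  2% of max(1, |F·v|) = 1.61027.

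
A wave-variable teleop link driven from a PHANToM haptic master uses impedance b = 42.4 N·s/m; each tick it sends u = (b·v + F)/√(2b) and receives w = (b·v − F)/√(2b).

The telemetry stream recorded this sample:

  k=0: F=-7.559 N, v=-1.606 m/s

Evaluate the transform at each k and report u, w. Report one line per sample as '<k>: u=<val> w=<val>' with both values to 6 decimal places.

k=0: b·v=42.4×(-1.606)=-68.094400; √(2b)=9.208692; u=(-68.094400+(-7.559))/9.208692=-8.215434, w=(-68.094400−(-7.559))/9.208692=-6.573724

0: u=-8.215434 w=-6.573724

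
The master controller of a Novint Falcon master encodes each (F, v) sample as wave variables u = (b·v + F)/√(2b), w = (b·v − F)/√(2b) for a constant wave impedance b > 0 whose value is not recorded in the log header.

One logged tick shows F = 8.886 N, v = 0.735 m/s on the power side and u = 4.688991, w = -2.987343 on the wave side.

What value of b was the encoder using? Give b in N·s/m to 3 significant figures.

b = 2.68 N·s/m

u + w = 1.701648;  u + w = √(2b)·v, so √(2b) = 1.701648/0.735 = 2.315167.
b = (√(2b))²/2 = 5.360000/2 = 2.680000.
(Check via u − w = 2F/√(2b): u − w = 7.676334, 2F/√(2b) = 7.676335.)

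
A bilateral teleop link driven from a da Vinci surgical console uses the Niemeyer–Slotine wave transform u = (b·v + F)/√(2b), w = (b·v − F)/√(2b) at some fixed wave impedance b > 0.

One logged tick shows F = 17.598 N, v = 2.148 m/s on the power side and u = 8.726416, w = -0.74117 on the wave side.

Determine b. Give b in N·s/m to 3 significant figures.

u + w = 7.985246;  u + w = √(2b)·v, so √(2b) = 7.985246/2.148 = 3.717526.
b = (√(2b))²/2 = 13.820000/2 = 6.910000.
(Check via u − w = 2F/√(2b): u − w = 9.467586, 2F/√(2b) = 9.467587.)

b = 6.91 N·s/m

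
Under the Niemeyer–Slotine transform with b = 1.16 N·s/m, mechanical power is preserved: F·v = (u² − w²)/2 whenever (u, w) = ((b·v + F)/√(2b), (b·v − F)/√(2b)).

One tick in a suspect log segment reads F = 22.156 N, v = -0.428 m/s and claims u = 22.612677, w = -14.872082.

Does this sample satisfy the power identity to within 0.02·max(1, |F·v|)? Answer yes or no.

F·v = 22.156×(-0.428) = -9.482768 W.
(u² − w²)/2 = (511.333161 − 221.178823)/2 = 145.077169 W.
|Δ| = 154.559937;  2% of max(1, |F·v|) = 0.189655.

no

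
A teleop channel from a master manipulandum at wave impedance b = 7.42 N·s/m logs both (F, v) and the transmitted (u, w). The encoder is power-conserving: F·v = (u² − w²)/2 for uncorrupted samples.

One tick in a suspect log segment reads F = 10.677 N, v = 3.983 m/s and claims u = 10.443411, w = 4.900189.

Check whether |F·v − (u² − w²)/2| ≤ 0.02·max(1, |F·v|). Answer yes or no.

yes

F·v = 10.677×3.983 = 42.526491 W.
(u² − w²)/2 = (109.064833 − 24.011852)/2 = 42.526491 W.
|Δ| = 0.000000;  2% of max(1, |F·v|) = 0.850530.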